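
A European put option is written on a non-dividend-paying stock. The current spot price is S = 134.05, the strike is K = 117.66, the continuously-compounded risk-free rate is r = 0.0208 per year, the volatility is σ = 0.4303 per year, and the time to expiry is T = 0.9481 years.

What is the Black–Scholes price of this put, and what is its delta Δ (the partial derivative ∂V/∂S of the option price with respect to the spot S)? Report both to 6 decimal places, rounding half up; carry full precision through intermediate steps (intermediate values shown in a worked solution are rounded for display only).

σ√T = 0.4303·√0.9481 = 0.418985
d₁ = (ln(S/K) + (r+σ²/2)T) / (σ√T) = (ln(134.05/117.66) + (0.0208+0.4303²/2)·0.9481) / 0.418985 = (0.130414 + 0.107495) / 0.418985 = 0.567821
d₂ = d₁ − σ√T = 0.567821 − 0.418985 = 0.148836
e^{−rT} = e^{−0.0208·0.9481} = 0.980473
N(−d₁) = 0.285078,  N(−d₂) = 0.440842
Put price V = K·e^{−rT}·N(−d₂) − S·N(−d₁) = 50.856544 − 38.214743 = 12.641801
Δ = −N(−d₁) = -0.285078

price = 12.641801
Δ = -0.285078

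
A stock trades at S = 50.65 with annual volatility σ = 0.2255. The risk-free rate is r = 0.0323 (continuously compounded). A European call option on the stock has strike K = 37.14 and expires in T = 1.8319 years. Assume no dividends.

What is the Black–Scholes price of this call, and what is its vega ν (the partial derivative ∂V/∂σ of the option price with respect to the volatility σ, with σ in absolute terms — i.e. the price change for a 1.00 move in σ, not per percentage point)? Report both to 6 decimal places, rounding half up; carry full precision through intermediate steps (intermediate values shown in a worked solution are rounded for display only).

price = 16.344118
ν = 10.803083

σ√T = 0.2255·√1.8319 = 0.305209
d₁ = (ln(S/K) + (r+σ²/2)T) / (σ√T) = (ln(50.65/37.14) + (0.0323+0.2255²/2)·1.8319) / 0.305209 = (0.310245 + 0.105747) / 0.305209 = 1.362972
d₂ = d₁ − σ√T = 1.362972 − 0.305209 = 1.057763
e^{−rT} = e^{−0.0323·1.8319} = 0.942546
N(d₁) = 0.913554,  N(d₂) = 0.854918
Call price V = S·N(d₁) − K·e^{−rT}·N(d₂) = 46.271525 − 29.927407 = 16.344118
φ(d₁) = (1/√(2π))·e^{−d₁²/2} = 0.157586
ν = S·φ(d₁)·√T = 10.803083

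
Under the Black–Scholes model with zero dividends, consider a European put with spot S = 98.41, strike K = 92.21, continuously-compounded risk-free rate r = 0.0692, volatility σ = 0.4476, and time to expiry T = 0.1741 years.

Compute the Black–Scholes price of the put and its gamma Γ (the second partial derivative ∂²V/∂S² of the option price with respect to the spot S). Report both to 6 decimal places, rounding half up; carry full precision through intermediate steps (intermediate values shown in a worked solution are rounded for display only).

σ√T = 0.4476·√0.1741 = 0.186762
d₁ = (ln(S/K) + (r+σ²/2)T) / (σ√T) = (ln(98.41/92.21) + (0.0692+0.4476²/2)·0.1741) / 0.186762 = (0.065074 + 0.029488) / 0.186762 = 0.506321
d₂ = d₁ − σ√T = 0.506321 − 0.186762 = 0.319558
e^{−rT} = e^{−0.0692·0.1741} = 0.988025
N(−d₁) = 0.306316,  N(−d₂) = 0.374652
Put price V = K·e^{−rT}·N(−d₂) − S·N(−d₁) = 34.132916 − 30.144537 = 3.988378
φ(d₁) = (1/√(2π))·e^{−d₁²/2} = 0.350947
Γ = φ(d₁) / (S·σ·√T) = 0.019095

price = 3.988378
Γ = 0.019095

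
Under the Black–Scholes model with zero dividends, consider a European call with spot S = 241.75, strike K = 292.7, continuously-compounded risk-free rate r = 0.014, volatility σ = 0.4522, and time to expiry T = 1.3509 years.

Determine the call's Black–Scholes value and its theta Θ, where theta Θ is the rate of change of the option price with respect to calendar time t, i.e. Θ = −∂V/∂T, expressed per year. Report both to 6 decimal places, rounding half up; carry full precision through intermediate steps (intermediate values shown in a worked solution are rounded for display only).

σ√T = 0.4522·√1.3509 = 0.525584
d₁ = (ln(S/K) + (r+σ²/2)T) / (σ√T) = (ln(241.75/292.7) + (0.014+0.4522²/2)·1.3509) / 0.525584 = (-0.191244 + 0.157032) / 0.525584 = -0.065094
d₂ = d₁ − σ√T = -0.065094 − 0.525584 = -0.590678
e^{−rT} = e^{−0.014·1.3509} = 0.981265
N(d₁) = 0.474050,  N(d₂) = 0.277368
Call price V = S·N(d₁) − K·e^{−rT}·N(d₂) = 114.601521 − 79.664671 = 34.936850
φ(d₁) = (1/√(2π))·e^{−d₁²/2} = 0.398098
Θ = −S·φ(d₁)·σ/(2√T) − r·K·e^{−rT}·N(d₂) = −18.721706 − 1.115305 = -19.837011

price = 34.936850
Θ = -19.837011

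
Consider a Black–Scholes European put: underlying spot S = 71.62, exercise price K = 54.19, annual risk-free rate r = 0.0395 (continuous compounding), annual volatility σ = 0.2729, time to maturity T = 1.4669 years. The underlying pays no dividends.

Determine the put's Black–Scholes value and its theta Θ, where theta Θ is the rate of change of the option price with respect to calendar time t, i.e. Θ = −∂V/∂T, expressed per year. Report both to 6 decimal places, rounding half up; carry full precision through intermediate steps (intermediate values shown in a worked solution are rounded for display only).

price = 1.593045
Θ = -1.199269

σ√T = 0.2729·√1.4669 = 0.330525
d₁ = (ln(S/K) + (r+σ²/2)T) / (σ√T) = (ln(71.62/54.19) + (0.0395+0.2729²/2)·1.4669) / 0.330525 = (0.278878 + 0.112566) / 0.330525 = 1.184311
d₂ = d₁ − σ√T = 1.184311 − 0.330525 = 0.853786
e^{−rT} = e^{−0.0395·1.4669} = 0.943704
N(−d₁) = 0.118145,  N(−d₂) = 0.196612
Put price V = K·e^{−rT}·N(−d₂) − S·N(−d₁) = 10.054595 − 8.461550 = 1.593045
φ(d₁) = (1/√(2π))·e^{−d₁²/2} = 0.197852
Θ = −S·φ(d₁)·σ/(2√T) + r·K·e^{−rT}·N(−d₂) = −1.596426 + 0.397157 = -1.199269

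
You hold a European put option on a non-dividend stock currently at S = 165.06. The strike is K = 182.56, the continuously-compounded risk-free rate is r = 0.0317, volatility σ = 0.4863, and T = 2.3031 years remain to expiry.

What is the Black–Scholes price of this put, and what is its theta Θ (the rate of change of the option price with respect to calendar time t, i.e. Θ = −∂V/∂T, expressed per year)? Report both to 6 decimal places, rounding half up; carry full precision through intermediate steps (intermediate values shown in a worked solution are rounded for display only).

price = 50.541285
Θ = -6.447660

σ√T = 0.4863·√2.3031 = 0.738007
d₁ = (ln(S/K) + (r+σ²/2)T) / (σ√T) = (ln(165.06/182.56) + (0.0317+0.4863²/2)·2.3031) / 0.738007 = (-0.100770 + 0.345336) / 0.738007 = 0.331387
d₂ = d₁ − σ√T = 0.331387 − 0.738007 = -0.406621
e^{−rT} = e^{−0.0317·2.3031} = 0.929593
N(−d₁) = 0.370176,  N(−d₂) = 0.657857
Put price V = K·e^{−rT}·N(−d₂) − S·N(−d₁) = 111.642568 − 61.101283 = 50.541285
φ(d₁) = (1/√(2π))·e^{−d₁²/2} = 0.377627
Θ = −S·φ(d₁)·σ/(2√T) + r·K·e^{−rT}·N(−d₂) = −9.986730 + 3.539069 = -6.447660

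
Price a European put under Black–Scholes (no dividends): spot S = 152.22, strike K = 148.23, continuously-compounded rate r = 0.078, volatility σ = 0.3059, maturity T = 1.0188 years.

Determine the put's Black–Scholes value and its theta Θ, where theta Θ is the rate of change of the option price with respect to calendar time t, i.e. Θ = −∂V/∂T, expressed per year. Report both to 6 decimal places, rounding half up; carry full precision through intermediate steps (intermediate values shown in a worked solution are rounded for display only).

price = 11.106061
Θ = -3.590947

σ√T = 0.3059·√1.0188 = 0.308762
d₁ = (ln(S/K) + (r+σ²/2)T) / (σ√T) = (ln(152.22/148.23) + (0.078+0.3059²/2)·1.0188) / 0.308762 = (0.026562 + 0.127133) / 0.308762 = 0.497779
d₂ = d₁ − σ√T = 0.497779 − 0.308762 = 0.189016
e^{−rT} = e^{−0.078·1.0188} = 0.923609
N(−d₁) = 0.309320,  N(−d₂) = 0.425040
Put price V = K·e^{−rT}·N(−d₂) − S·N(−d₁) = 58.190763 − 47.084702 = 11.106061
φ(d₁) = (1/√(2π))·e^{−d₁²/2} = 0.352456
Θ = −S·φ(d₁)·σ/(2√T) + r·K·e^{−rT}·N(−d₂) = −8.129827 + 4.538879 = -3.590947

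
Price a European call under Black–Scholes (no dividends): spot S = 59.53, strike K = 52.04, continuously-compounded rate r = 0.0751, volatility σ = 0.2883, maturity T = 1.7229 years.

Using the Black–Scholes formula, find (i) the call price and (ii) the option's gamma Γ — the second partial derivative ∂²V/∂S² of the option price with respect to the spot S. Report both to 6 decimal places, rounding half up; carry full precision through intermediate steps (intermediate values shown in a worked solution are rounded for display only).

price = 16.611549
Γ = 0.011955

σ√T = 0.2883·√1.7229 = 0.378421
d₁ = (ln(S/K) + (r+σ²/2)T) / (σ√T) = (ln(59.53/52.04) + (0.0751+0.2883²/2)·1.7229) / 0.378421 = (0.134468 + 0.200991) / 0.378421 = 0.886470
d₂ = d₁ − σ√T = 0.886470 − 0.378421 = 0.508050
e^{−rT} = e^{−0.0751·1.7229} = 0.878631
N(d₁) = 0.812318,  N(d₂) = 0.694291
Call price V = S·N(d₁) − K·e^{−rT}·N(d₂) = 48.357287 − 31.745738 = 16.611549
φ(d₁) = (1/√(2π))·e^{−d₁²/2} = 0.269320
Γ = φ(d₁) / (S·σ·√T) = 0.011955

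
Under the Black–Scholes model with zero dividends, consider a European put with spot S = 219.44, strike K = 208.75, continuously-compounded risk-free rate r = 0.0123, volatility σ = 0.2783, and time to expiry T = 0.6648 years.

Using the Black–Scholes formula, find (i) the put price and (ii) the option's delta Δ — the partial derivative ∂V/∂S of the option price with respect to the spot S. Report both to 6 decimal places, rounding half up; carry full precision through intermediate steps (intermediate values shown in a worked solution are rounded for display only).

σ√T = 0.2783·√0.6648 = 0.226913
d₁ = (ln(S/K) + (r+σ²/2)T) / (σ√T) = (ln(219.44/208.75) + (0.0123+0.2783²/2)·0.6648) / 0.226913 = (0.049941 + 0.033922) / 0.226913 = 0.369584
d₂ = d₁ − σ√T = 0.369584 − 0.226913 = 0.142671
e^{−rT} = e^{−0.0123·0.6648} = 0.991856
N(−d₁) = 0.355846,  N(−d₂) = 0.443275
Put price V = K·e^{−rT}·N(−d₂) − S·N(−d₁) = 91.780095 − 78.086930 = 13.693165
Δ = −N(−d₁) = -0.355846

price = 13.693165
Δ = -0.355846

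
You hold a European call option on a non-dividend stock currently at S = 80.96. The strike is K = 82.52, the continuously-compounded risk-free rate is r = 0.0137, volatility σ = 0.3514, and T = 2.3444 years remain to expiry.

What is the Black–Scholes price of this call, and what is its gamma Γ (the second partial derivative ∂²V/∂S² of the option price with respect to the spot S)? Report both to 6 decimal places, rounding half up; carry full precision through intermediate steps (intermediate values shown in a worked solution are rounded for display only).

σ√T = 0.3514·√2.3444 = 0.538044
d₁ = (ln(S/K) + (r+σ²/2)T) / (σ√T) = (ln(80.96/82.52) + (0.0137+0.3514²/2)·2.3444) / 0.538044 = (-0.019085 + 0.176864) / 0.538044 = 0.293244
d₂ = d₁ − σ√T = 0.293244 − 0.538044 = -0.244799
e^{−rT} = e^{−0.0137·2.3444} = 0.968392
N(d₁) = 0.615332,  N(d₂) = 0.403306
Call price V = S·N(d₁) − K·e^{−rT}·N(d₂) = 49.817307 − 32.228865 = 17.588442
φ(d₁) = (1/√(2π))·e^{−d₁²/2} = 0.382153
Γ = φ(d₁) / (S·σ·√T) = 0.008773

price = 17.588442
Γ = 0.008773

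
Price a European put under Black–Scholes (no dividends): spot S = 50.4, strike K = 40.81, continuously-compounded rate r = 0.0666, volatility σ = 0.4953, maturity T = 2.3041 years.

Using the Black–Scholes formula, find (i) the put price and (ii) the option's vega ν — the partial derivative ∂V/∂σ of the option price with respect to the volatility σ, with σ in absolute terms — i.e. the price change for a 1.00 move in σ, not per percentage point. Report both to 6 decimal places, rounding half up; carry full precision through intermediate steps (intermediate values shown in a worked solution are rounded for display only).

σ√T = 0.4953·√2.3041 = 0.751829
d₁ = (ln(S/K) + (r+σ²/2)T) / (σ√T) = (ln(50.4/40.81) + (0.0666+0.4953²/2)·2.3041) / 0.751829 = (0.211064 + 0.436076) / 0.751829 = 0.860755
d₂ = d₁ − σ√T = 0.860755 − 0.751829 = 0.108926
e^{−rT} = e^{−0.0666·2.3041} = 0.857741
N(−d₁) = 0.194687,  N(−d₂) = 0.456631
Put price V = K·e^{−rT}·N(−d₂) − S·N(−d₁) = 15.984084 − 9.812200 = 6.171884
φ(d₁) = (1/√(2π))·e^{−d₁²/2} = 0.275439
ν = S·φ(d₁)·√T = 21.072064

price = 6.171884
ν = 21.072064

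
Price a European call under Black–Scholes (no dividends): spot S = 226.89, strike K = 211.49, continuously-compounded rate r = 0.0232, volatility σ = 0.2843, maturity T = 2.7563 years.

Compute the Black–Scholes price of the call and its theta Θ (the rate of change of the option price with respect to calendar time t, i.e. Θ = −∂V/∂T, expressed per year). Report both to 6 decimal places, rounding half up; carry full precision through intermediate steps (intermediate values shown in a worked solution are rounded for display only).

price = 55.483068
Θ = -9.158818

σ√T = 0.2843·√2.7563 = 0.471998
d₁ = (ln(S/K) + (r+σ²/2)T) / (σ√T) = (ln(226.89/211.49) + (0.0232+0.2843²/2)·2.7563) / 0.471998 = (0.070288 + 0.175337) / 0.471998 = 0.520394
d₂ = d₁ − σ√T = 0.520394 − 0.471998 = 0.048396
e^{−rT} = e^{−0.0232·2.7563} = 0.938056
N(d₁) = 0.698605,  N(d₂) = 0.519300
Call price V = S·N(d₁) − K·e^{−rT}·N(d₂) = 158.506585 − 103.023517 = 55.483068
φ(d₁) = (1/√(2π))·e^{−d₁²/2} = 0.348421
Θ = −S·φ(d₁)·σ/(2√T) − r·K·e^{−rT}·N(d₂) = −6.768672 − 2.390146 = -9.158818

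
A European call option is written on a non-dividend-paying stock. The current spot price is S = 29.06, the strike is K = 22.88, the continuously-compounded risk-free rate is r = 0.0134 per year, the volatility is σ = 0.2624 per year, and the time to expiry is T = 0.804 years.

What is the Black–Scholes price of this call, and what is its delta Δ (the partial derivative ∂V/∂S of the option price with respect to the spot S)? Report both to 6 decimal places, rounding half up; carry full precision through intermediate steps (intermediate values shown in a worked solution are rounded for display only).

price = 6.869320
Δ = 0.880930

σ√T = 0.2624·√0.804 = 0.235284
d₁ = (ln(S/K) + (r+σ²/2)T) / (σ√T) = (ln(29.06/22.88) + (0.0134+0.2624²/2)·0.804) / 0.235284 = (0.239099 + 0.038453) / 0.235284 = 1.179649
d₂ = d₁ − σ√T = 1.179649 − 0.235284 = 0.944366
e^{−rT} = e^{−0.0134·0.804} = 0.989284
N(d₁) = 0.880930,  N(d₂) = 0.827509
Call price V = S·N(d₁) − K·e^{−rT}·N(d₂) = 25.599831 − 18.730511 = 6.869320
Δ = N(d₁) = 0.880930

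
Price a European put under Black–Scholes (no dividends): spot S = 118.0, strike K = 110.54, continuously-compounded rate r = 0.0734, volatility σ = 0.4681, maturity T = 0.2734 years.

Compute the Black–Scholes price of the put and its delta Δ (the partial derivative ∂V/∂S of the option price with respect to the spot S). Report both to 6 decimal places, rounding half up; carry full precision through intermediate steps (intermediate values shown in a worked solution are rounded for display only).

price = 6.855083
Δ = -0.318752

σ√T = 0.4681·√0.2734 = 0.244759
d₁ = (ln(S/K) + (r+σ²/2)T) / (σ√T) = (ln(118.0/110.54) + (0.0734+0.4681²/2)·0.2734) / 0.244759 = (0.065307 + 0.050021) / 0.244759 = 0.471191
d₂ = d₁ − σ√T = 0.471191 − 0.244759 = 0.226433
e^{−rT} = e^{−0.0734·0.2734} = 0.980132
N(−d₁) = 0.318752,  N(−d₂) = 0.410432
Put price V = K·e^{−rT}·N(−d₂) − S·N(−d₁) = 44.467825 − 37.612742 = 6.855083
Δ = −N(−d₁) = -0.318752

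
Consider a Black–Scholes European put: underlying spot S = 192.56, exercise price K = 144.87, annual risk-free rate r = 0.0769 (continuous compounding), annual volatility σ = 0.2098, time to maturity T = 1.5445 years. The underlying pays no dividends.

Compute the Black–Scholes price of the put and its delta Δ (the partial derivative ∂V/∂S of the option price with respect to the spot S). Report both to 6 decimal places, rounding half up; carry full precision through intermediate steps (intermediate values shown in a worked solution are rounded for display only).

σ√T = 0.2098·√1.5445 = 0.260735
d₁ = (ln(S/K) + (r+σ²/2)T) / (σ√T) = (ln(192.56/144.87) + (0.0769+0.2098²/2)·1.5445) / 0.260735 = (0.284571 + 0.152763) / 0.260735 = 1.677313
d₂ = d₁ − σ√T = 1.677313 − 0.260735 = 1.416578
e^{−rT} = e^{−0.0769·1.5445} = 0.888010
N(−d₁) = 0.046741,  N(−d₂) = 0.078303
Put price V = K·e^{−rT}·N(−d₂) − S·N(−d₁) = 10.073385 − 9.000369 = 1.073015
Δ = −N(−d₁) = -0.046741

price = 1.073015
Δ = -0.046741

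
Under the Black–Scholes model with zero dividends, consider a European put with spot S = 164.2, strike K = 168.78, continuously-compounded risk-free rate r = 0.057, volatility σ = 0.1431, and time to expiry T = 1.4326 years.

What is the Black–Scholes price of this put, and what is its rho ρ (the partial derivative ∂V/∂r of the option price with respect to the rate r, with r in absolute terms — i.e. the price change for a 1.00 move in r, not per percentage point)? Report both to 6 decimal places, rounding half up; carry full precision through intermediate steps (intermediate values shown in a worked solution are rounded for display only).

price = 7.122746
ρ = -91.106425

σ√T = 0.1431·√1.4326 = 0.171278
d₁ = (ln(S/K) + (r+σ²/2)T) / (σ√T) = (ln(164.2/168.78) + (0.057+0.1431²/2)·1.4326) / 0.171278 = (-0.027511 + 0.096326) / 0.171278 = 0.401776
d₂ = d₁ − σ√T = 0.401776 − 0.171278 = 0.230497
e^{−rT} = e^{−0.057·1.4326} = 0.921587
N(−d₁) = 0.343925,  N(−d₂) = 0.408853
Put price V = K·e^{−rT}·N(−d₂) − S·N(−d₁) = 63.595159 − 56.472413 = 7.122746
ρ = −K·T·e^{−rT}·N(−d₂) = -91.106425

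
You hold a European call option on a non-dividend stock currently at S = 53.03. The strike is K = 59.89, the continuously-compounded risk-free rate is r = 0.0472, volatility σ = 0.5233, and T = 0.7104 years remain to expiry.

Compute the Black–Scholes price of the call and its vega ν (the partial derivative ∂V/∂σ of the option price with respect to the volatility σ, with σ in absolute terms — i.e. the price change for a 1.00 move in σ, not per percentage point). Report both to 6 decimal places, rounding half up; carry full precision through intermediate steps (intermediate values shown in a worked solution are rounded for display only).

σ√T = 0.5233·√0.7104 = 0.441065
d₁ = (ln(S/K) + (r+σ²/2)T) / (σ√T) = (ln(53.03/59.89) + (0.0472+0.5233²/2)·0.7104) / 0.441065 = (-0.121652 + 0.130800) / 0.441065 = 0.020741
d₂ = d₁ − σ√T = 0.020741 − 0.441065 = -0.420324
e^{−rT} = e^{−0.0472·0.7104} = 0.967025
N(d₁) = 0.508274,  N(d₂) = 0.337125
Call price V = S·N(d₁) − K·e^{−rT}·N(d₂) = 26.953763 − 19.524611 = 7.429152
φ(d₁) = (1/√(2π))·e^{−d₁²/2} = 0.398856
ν = S·φ(d₁)·√T = 17.827472

price = 7.429152
ν = 17.827472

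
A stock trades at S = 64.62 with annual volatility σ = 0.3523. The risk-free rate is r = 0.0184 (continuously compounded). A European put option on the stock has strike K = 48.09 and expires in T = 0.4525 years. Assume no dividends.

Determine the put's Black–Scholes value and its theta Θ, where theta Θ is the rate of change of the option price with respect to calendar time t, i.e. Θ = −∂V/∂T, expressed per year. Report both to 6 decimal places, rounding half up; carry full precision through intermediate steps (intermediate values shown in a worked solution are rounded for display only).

price = 0.619480
Θ = -2.425109

σ√T = 0.3523·√0.4525 = 0.236986
d₁ = (ln(S/K) + (r+σ²/2)T) / (σ√T) = (ln(64.62/48.09) + (0.0184+0.3523²/2)·0.4525) / 0.236986 = (0.295450 + 0.036407) / 0.236986 = 1.400325
d₂ = d₁ − σ√T = 1.400325 − 0.236986 = 1.163339
e^{−rT} = e^{−0.0184·0.4525} = 0.991709
N(−d₁) = 0.080708,  N(−d₂) = 0.122346
Put price V = K·e^{−rT}·N(−d₂) − S·N(−d₁) = 5.834833 − 5.215354 = 0.619480
φ(d₁) = (1/√(2π))·e^{−d₁²/2} = 0.149659
Θ = −S·φ(d₁)·σ/(2√T) + r·K·e^{−rT}·N(−d₂) = −2.532470 + 0.107361 = -2.425109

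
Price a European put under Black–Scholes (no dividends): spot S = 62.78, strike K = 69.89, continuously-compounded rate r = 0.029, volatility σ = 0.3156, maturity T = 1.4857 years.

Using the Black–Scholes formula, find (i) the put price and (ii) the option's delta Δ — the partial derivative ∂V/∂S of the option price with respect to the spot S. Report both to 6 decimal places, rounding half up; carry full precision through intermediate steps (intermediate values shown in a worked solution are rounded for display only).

σ√T = 0.3156·√1.4857 = 0.384683
d₁ = (ln(S/K) + (r+σ²/2)T) / (σ√T) = (ln(62.78/69.89) + (0.029+0.3156²/2)·1.4857) / 0.384683 = (-0.107286 + 0.117076) / 0.384683 = 0.025449
d₂ = d₁ − σ√T = 0.025449 − 0.384683 = -0.359234
e^{−rT} = e^{−0.029·1.4857} = 0.957830
N(−d₁) = 0.489849,  N(−d₂) = 0.640290
Put price V = K·e^{−rT}·N(−d₂) − S·N(−d₁) = 42.862751 − 30.752694 = 12.110057
Δ = −N(−d₁) = -0.489849

price = 12.110057
Δ = -0.489849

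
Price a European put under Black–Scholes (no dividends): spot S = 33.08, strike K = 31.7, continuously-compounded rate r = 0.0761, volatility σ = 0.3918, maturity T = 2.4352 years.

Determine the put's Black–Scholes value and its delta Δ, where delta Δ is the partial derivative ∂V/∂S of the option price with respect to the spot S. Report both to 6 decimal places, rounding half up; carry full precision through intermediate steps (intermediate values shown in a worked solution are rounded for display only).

σ√T = 0.3918·√2.4352 = 0.611409
d₁ = (ln(S/K) + (r+σ²/2)T) / (σ√T) = (ln(33.08/31.7) + (0.0761+0.3918²/2)·2.4352) / 0.611409 = (0.042612 + 0.372229) / 0.611409 = 0.678501
d₂ = d₁ − σ√T = 0.678501 − 0.611409 = 0.067092
e^{−rT} = e^{−0.0761·2.4352} = 0.830839
N(−d₁) = 0.248727,  N(−d₂) = 0.473254
Put price V = K·e^{−rT}·N(−d₂) − S·N(−d₁) = 12.464388 − 8.227894 = 4.236494
Δ = −N(−d₁) = -0.248727

price = 4.236494
Δ = -0.248727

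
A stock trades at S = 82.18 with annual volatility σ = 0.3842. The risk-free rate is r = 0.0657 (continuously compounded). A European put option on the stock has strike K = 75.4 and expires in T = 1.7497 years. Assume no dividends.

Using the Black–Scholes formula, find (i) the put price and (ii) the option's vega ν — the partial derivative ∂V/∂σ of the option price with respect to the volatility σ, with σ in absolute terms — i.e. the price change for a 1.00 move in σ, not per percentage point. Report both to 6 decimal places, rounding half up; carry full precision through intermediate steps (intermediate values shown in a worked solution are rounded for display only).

price = 8.626872
ν = 35.114740

σ√T = 0.3842·√1.7497 = 0.508205
d₁ = (ln(S/K) + (r+σ²/2)T) / (σ√T) = (ln(82.18/75.4) + (0.0657+0.3842²/2)·1.7497) / 0.508205 = (0.086105 + 0.244092) / 0.508205 = 0.649730
d₂ = d₁ − σ√T = 0.649730 − 0.508205 = 0.141525
e^{−rT} = e^{−0.0657·1.7497} = 0.891406
N(−d₁) = 0.257933,  N(−d₂) = 0.443728
Put price V = K·e^{−rT}·N(−d₂) − S·N(−d₁) = 29.823829 − 21.196957 = 8.626872
φ(d₁) = (1/√(2π))·e^{−d₁²/2} = 0.323029
ν = S·φ(d₁)·√T = 35.114740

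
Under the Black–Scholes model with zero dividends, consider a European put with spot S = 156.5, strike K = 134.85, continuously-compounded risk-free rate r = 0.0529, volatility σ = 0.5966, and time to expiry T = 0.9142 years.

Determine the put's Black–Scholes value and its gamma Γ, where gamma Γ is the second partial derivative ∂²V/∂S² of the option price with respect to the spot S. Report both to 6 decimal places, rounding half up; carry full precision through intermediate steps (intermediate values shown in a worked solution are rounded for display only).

σ√T = 0.5966·√0.9142 = 0.570432
d₁ = (ln(S/K) + (r+σ²/2)T) / (σ√T) = (ln(156.5/134.85) + (0.0529+0.5966²/2)·0.9142) / 0.570432 = (0.148893 + 0.211057) / 0.570432 = 0.631014
d₂ = d₁ − σ√T = 0.631014 − 0.570432 = 0.060582
e^{−rT} = e^{−0.0529·0.9142} = 0.952790
N(−d₁) = 0.264016,  N(−d₂) = 0.475846
Put price V = K·e^{−rT}·N(−d₂) − S·N(−d₁) = 61.138458 − 41.318464 = 19.819995
φ(d₁) = (1/√(2π))·e^{−d₁²/2} = 0.326924
Γ = φ(d₁) / (S·σ·√T) = 0.003662

price = 19.819995
Γ = 0.003662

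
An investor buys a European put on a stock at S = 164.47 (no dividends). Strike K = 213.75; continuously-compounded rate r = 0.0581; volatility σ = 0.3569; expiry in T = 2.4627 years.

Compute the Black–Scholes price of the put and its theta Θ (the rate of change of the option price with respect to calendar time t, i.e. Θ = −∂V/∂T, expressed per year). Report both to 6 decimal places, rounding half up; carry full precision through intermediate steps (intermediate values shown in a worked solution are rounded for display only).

price = 49.801663
Θ = -0.030263

σ√T = 0.3569·√2.4627 = 0.560083
d₁ = (ln(S/K) + (r+σ²/2)T) / (σ√T) = (ln(164.47/213.75) + (0.0581+0.3569²/2)·2.4627) / 0.560083 = (-0.262079 + 0.299929) / 0.560083 = 0.067580
d₂ = d₁ − σ√T = 0.067580 − 0.560083 = -0.492503
e^{−rT} = e^{−0.0581·2.4627} = 0.866682
N(−d₁) = 0.473060,  N(−d₂) = 0.688818
Put price V = K·e^{−rT}·N(−d₂) − S·N(−d₁) = 127.605843 − 77.804181 = 49.801663
φ(d₁) = (1/√(2π))·e^{−d₁²/2} = 0.398032
Θ = −S·φ(d₁)·σ/(2√T) + r·K·e^{−rT}·N(−d₂) = −7.444162 + 7.413899 = -0.030263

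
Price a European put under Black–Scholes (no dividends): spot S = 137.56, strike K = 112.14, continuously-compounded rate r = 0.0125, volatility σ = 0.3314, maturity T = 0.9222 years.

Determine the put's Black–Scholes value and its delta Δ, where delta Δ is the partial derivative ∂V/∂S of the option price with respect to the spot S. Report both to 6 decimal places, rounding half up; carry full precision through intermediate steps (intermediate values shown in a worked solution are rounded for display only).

σ√T = 0.3314·√0.9222 = 0.318248
d₁ = (ln(S/K) + (r+σ²/2)T) / (σ√T) = (ln(137.56/112.14) + (0.0125+0.3314²/2)·0.9222) / 0.318248 = (0.204312 + 0.062168) / 0.318248 = 0.837337
d₂ = d₁ − σ√T = 0.837337 − 0.318248 = 0.519089
e^{−rT} = e^{−0.0125·0.9222} = 0.988539
N(−d₁) = 0.201202,  N(−d₂) = 0.301849
Put price V = K·e^{−rT}·N(−d₂) − S·N(−d₁) = 33.461421 − 27.677302 = 5.784119
Δ = −N(−d₁) = -0.201202

price = 5.784119
Δ = -0.201202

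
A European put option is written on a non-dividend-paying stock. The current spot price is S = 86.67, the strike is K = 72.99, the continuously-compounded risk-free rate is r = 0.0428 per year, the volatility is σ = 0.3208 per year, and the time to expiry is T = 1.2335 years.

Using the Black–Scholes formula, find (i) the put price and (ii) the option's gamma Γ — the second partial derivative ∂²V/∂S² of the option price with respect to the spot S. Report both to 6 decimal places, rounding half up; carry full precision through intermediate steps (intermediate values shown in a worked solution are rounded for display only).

σ√T = 0.3208·√1.2335 = 0.356290
d₁ = (ln(S/K) + (r+σ²/2)T) / (σ√T) = (ln(86.67/72.99) + (0.0428+0.3208²/2)·1.2335) / 0.356290 = (0.171785 + 0.116265) / 0.356290 = 0.808472
d₂ = d₁ − σ√T = 0.808472 − 0.356290 = 0.452181
e^{−rT} = e^{−0.0428·1.2335} = 0.948576
N(−d₁) = 0.209410,  N(−d₂) = 0.325569
Put price V = K·e^{−rT}·N(−d₂) − S·N(−d₁) = 22.541282 − 18.149529 = 4.391753
φ(d₁) = (1/√(2π))·e^{−d₁²/2} = 0.287725
Γ = φ(d₁) / (S·σ·√T) = 0.009318

price = 4.391753
Γ = 0.009318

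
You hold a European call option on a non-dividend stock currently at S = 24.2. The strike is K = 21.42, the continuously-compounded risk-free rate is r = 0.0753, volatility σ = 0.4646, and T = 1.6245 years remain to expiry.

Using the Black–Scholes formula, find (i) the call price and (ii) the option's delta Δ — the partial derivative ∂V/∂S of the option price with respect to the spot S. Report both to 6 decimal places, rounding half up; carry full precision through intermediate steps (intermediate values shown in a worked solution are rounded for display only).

price = 8.053941
Δ = 0.760753

σ√T = 0.4646·√1.6245 = 0.592160
d₁ = (ln(S/K) + (r+σ²/2)T) / (σ√T) = (ln(24.2/21.42) + (0.0753+0.4646²/2)·1.6245) / 0.592160 = (0.122028 + 0.297652) / 0.592160 = 0.708726
d₂ = d₁ − σ√T = 0.708726 − 0.592160 = 0.116566
e^{−rT} = e^{−0.0753·1.6245} = 0.884861
N(d₁) = 0.760753,  N(d₂) = 0.546398
Call price V = S·N(d₁) − K·e^{−rT}·N(d₂) = 18.410216 − 10.356274 = 8.053941
Δ = N(d₁) = 0.760753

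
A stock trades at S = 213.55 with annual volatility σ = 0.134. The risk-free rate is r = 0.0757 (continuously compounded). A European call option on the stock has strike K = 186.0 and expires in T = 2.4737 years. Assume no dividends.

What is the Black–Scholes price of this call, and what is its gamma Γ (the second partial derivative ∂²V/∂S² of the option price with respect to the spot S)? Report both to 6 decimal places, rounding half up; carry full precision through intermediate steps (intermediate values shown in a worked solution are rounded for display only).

σ√T = 0.134·√2.4737 = 0.210755
d₁ = (ln(S/K) + (r+σ²/2)T) / (σ√T) = (ln(213.55/186.0) + (0.0757+0.134²/2)·2.4737) / 0.210755 = (0.138124 + 0.209468) / 0.210755 = 1.649270
d₂ = d₁ − σ√T = 1.649270 − 0.210755 = 1.438515
e^{−rT} = e^{−0.0757·2.4737} = 0.829229
N(d₁) = 0.950454,  N(d₂) = 0.924856
Call price V = S·N(d₁) − K·e^{−rT}·N(d₂) = 202.969422 − 142.646618 = 60.322804
φ(d₁) = (1/√(2π))·e^{−d₁²/2} = 0.102388
Γ = φ(d₁) / (S·σ·√T) = 0.002275

price = 60.322804
Γ = 0.002275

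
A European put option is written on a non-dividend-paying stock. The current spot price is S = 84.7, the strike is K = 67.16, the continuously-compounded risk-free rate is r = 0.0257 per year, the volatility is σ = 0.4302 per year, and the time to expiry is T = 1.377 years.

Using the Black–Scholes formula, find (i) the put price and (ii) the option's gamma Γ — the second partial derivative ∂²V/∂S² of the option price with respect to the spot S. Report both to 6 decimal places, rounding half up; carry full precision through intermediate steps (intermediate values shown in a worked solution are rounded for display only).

price = 6.945944
Γ = 0.006871

σ√T = 0.4302·√1.377 = 0.504821
d₁ = (ln(S/K) + (r+σ²/2)T) / (σ√T) = (ln(84.7/67.16) + (0.0257+0.4302²/2)·1.377) / 0.504821 = (0.232038 + 0.162811) / 0.504821 = 0.782156
d₂ = d₁ − σ√T = 0.782156 − 0.504821 = 0.277335
e^{−rT} = e^{−0.0257·1.377} = 0.965230
N(−d₁) = 0.217061,  N(−d₂) = 0.390761
Put price V = K·e^{−rT}·N(−d₂) − S·N(−d₁) = 25.331047 − 18.385103 = 6.945944
φ(d₁) = (1/√(2π))·e^{−d₁²/2} = 0.293810
Γ = φ(d₁) / (S·σ·√T) = 0.006871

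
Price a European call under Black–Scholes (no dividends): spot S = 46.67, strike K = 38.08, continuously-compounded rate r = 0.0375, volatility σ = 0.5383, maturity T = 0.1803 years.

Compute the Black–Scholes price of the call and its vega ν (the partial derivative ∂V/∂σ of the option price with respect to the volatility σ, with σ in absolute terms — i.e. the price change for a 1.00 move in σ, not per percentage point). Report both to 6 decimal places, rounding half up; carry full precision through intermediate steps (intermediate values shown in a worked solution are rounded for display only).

price = 9.773329
ν = 4.633121

σ√T = 0.5383·√0.1803 = 0.228572
d₁ = (ln(S/K) + (r+σ²/2)T) / (σ√T) = (ln(46.67/38.08) + (0.0375+0.5383²/2)·0.1803) / 0.228572 = (0.203412 + 0.032884) / 0.228572 = 1.033795
d₂ = d₁ − σ√T = 1.033795 − 0.228572 = 0.805223
e^{−rT} = e^{−0.0375·0.1803} = 0.993262
N(d₁) = 0.849384,  N(d₂) = 0.789655
Call price V = S·N(d₁) − K·e^{−rT}·N(d₂) = 39.640747 − 29.867419 = 9.773329
φ(d₁) = (1/√(2π))·e^{−d₁²/2} = 0.233796
ν = S·φ(d₁)·√T = 4.633121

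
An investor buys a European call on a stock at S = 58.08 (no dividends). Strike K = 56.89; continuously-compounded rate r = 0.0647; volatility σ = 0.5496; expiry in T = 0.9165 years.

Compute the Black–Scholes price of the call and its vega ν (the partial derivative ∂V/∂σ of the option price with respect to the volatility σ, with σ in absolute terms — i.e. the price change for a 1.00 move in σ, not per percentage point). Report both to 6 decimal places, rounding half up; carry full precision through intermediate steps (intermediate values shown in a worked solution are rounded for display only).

price = 13.952047
ν = 20.350854

σ√T = 0.5496·√0.9165 = 0.526154
d₁ = (ln(S/K) + (r+σ²/2)T) / (σ√T) = (ln(58.08/56.89) + (0.0647+0.5496²/2)·0.9165) / 0.526154 = (0.020702 + 0.197717) / 0.526154 = 0.415123
d₂ = d₁ − σ√T = 0.415123 − 0.526154 = -0.111032
e^{−rT} = e^{−0.0647·0.9165} = 0.942426
N(d₁) = 0.660974,  N(d₂) = 0.455796
Call price V = S·N(d₁) − K·e^{−rT}·N(d₂) = 38.389363 − 24.437316 = 13.952047
φ(d₁) = (1/√(2π))·e^{−d₁²/2} = 0.366007
ν = S·φ(d₁)·√T = 20.350854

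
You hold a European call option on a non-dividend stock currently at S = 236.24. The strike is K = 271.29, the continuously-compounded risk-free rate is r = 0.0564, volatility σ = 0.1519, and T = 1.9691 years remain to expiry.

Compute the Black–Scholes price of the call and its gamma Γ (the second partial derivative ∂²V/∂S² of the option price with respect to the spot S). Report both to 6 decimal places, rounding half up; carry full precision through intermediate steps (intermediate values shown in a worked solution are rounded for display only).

σ√T = 0.1519·√1.9691 = 0.213153
d₁ = (ln(S/K) + (r+σ²/2)T) / (σ√T) = (ln(236.24/271.29) + (0.0564+0.1519²/2)·1.9691) / 0.213153 = (-0.138340 + 0.133774) / 0.213153 = -0.021420
d₂ = d₁ − σ√T = -0.021420 − 0.213153 = -0.234573
e^{−rT} = e^{−0.0564·1.9691} = 0.894888
N(d₁) = 0.491455,  N(d₂) = 0.407270
Call price V = S·N(d₁) − K·e^{−rT}·N(d₂) = 116.101394 − 98.874584 = 17.226810
φ(d₁) = (1/√(2π))·e^{−d₁²/2} = 0.398851
Γ = φ(d₁) / (S·σ·√T) = 0.007921

price = 17.226810
Γ = 0.007921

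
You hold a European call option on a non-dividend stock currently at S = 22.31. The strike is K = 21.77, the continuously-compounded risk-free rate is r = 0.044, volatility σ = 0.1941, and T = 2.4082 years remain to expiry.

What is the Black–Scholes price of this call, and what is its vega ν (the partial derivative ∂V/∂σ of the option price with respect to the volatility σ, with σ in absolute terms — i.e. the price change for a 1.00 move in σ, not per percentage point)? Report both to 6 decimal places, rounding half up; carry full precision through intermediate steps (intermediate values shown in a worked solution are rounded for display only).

σ√T = 0.1941·√2.4082 = 0.301212
d₁ = (ln(S/K) + (r+σ²/2)T) / (σ√T) = (ln(22.31/21.77) + (0.044+0.1941²/2)·2.4082) / 0.301212 = (0.024502 + 0.151325) / 0.301212 = 0.583733
d₂ = d₁ − σ√T = 0.583733 − 0.301212 = 0.282521
e^{−rT} = e^{−0.044·2.4082} = 0.899460
N(d₁) = 0.720300,  N(d₂) = 0.611228
Call price V = S·N(d₁) − K·e^{−rT}·N(d₂) = 16.069893 − 11.968605 = 4.101288
φ(d₁) = (1/√(2π))·e^{−d₁²/2} = 0.336448
ν = S·φ(d₁)·√T = 11.648346

price = 4.101288
ν = 11.648346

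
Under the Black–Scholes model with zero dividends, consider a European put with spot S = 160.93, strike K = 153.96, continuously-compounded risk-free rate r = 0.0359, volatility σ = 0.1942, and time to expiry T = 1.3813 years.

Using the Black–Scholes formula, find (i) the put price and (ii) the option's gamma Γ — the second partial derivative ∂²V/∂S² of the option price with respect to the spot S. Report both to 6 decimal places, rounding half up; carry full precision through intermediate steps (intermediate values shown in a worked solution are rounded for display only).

price = 7.916098
Γ = 0.009461

σ√T = 0.1942·√1.3813 = 0.228241
d₁ = (ln(S/K) + (r+σ²/2)T) / (σ√T) = (ln(160.93/153.96) + (0.0359+0.1942²/2)·1.3813) / 0.228241 = (0.044277 + 0.075636) / 0.228241 = 0.525376
d₂ = d₁ − σ√T = 0.525376 − 0.228241 = 0.297135
e^{−rT} = e^{−0.0359·1.3813} = 0.951621
N(−d₁) = 0.299661,  N(−d₂) = 0.383182
Put price V = K·e^{−rT}·N(−d₂) − S·N(−d₁) = 56.140522 − 48.224424 = 7.916098
φ(d₁) = (1/√(2π))·e^{−d₁²/2} = 0.347515
Γ = φ(d₁) / (S·σ·√T) = 0.009461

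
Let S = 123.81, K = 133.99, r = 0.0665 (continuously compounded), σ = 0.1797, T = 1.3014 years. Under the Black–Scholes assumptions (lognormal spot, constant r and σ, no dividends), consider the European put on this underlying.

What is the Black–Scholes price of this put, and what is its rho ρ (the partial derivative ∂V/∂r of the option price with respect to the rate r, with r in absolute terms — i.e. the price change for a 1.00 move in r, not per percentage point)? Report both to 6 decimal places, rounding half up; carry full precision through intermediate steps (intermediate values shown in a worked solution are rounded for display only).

σ√T = 0.1797·√1.3014 = 0.205000
d₁ = (ln(S/K) + (r+σ²/2)T) / (σ√T) = (ln(123.81/133.99) + (0.0665+0.1797²/2)·1.3014) / 0.205000 = (-0.079017 + 0.107556) / 0.205000 = 0.139212
d₂ = d₁ − σ√T = 0.139212 − 0.205000 = -0.065787
e^{−rT} = e^{−0.0665·1.3014} = 0.917096
N(−d₁) = 0.444641,  N(−d₂) = 0.526226
Put price V = K·e^{−rT}·N(−d₂) − S·N(−d₁) = 64.663598 − 55.051019 = 9.612579
ρ = −K·T·e^{−rT}·N(−d₂) = -84.153207

price = 9.612579
ρ = -84.153207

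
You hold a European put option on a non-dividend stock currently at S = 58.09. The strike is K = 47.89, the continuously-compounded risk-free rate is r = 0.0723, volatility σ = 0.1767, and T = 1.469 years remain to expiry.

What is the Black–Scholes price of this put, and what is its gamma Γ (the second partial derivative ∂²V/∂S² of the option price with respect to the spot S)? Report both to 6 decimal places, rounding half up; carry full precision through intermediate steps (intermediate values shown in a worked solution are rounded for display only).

σ√T = 0.1767·√1.469 = 0.214164
d₁ = (ln(S/K) + (r+σ²/2)T) / (σ√T) = (ln(58.09/47.89) + (0.0723+0.1767²/2)·1.469) / 0.214164 = (0.193087 + 0.129142) / 0.214164 = 1.504585
d₂ = d₁ − σ√T = 1.504585 − 0.214164 = 1.290421
e^{−rT} = e^{−0.0723·1.469} = 0.899237
N(−d₁) = 0.066215,  N(−d₂) = 0.098452
Put price V = K·e^{−rT}·N(−d₂) − S·N(−d₁) = 4.239795 − 3.846451 = 0.393344
φ(d₁) = (1/√(2π))·e^{−d₁²/2} = 0.128628
Γ = φ(d₁) / (S·σ·√T) = 0.010339

price = 0.393344
Γ = 0.010339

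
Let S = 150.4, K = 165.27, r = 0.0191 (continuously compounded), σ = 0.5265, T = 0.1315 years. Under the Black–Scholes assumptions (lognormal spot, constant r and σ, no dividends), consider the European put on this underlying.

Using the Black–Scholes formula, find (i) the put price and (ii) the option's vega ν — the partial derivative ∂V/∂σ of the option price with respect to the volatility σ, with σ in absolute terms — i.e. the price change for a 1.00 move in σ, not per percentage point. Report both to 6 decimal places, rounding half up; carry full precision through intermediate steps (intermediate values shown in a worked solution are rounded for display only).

price = 20.569121
ν = 20.202280

σ√T = 0.5265·√0.1315 = 0.190924
d₁ = (ln(S/K) + (r+σ²/2)T) / (σ√T) = (ln(150.4/165.27) + (0.0191+0.5265²/2)·0.1315) / 0.190924 = (-0.094282 + 0.020738) / 0.190924 = -0.385202
d₂ = d₁ − σ√T = -0.385202 − 0.190924 = -0.576126
e^{−rT} = e^{−0.0191·0.1315} = 0.997492
N(−d₁) = 0.649956,  N(−d₂) = 0.717735
Put price V = K·e^{−rT}·N(−d₂) − S·N(−d₁) = 118.322510 − 97.753389 = 20.569121
φ(d₁) = (1/√(2π))·e^{−d₁²/2} = 0.370416
ν = S·φ(d₁)·√T = 20.202280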